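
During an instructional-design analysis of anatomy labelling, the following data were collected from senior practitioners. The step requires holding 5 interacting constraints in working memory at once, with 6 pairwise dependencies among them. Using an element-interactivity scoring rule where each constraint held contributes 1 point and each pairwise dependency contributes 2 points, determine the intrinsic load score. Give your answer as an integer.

Element contribution: 5 × 1 = 5.
Interaction contribution: 6 × 2 = 12.
Intrinsic load = 5 + 12 = 17.

17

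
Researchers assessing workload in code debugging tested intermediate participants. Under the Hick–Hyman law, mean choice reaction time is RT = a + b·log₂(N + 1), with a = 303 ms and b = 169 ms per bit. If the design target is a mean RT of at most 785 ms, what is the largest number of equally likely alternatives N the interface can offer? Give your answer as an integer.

6

Set 303 + 169·log₂(N + 1) ≤ 785.
log₂(N + 1) ≤ (785 − 303) / 169 = 2.8521.
N + 1 ≤ 2^2.8521 = 7.2205.
N ≤ 6.2205, so the largest integer N is 6.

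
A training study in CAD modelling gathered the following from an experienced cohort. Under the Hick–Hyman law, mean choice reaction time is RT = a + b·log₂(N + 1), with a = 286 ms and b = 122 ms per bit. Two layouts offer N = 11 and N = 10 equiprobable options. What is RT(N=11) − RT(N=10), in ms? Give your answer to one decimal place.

15.3

RT(11) = 286 + 122·log₂(12) = 286 + 122·3.5850 = 723.3700 ms.
RT(10) = 286 + 122·log₂(11) = 286 + 122·3.4594 = 708.0468 ms.
Difference = 723.3700 − 708.0468 = 15.3232 ≈ 15.3 ms.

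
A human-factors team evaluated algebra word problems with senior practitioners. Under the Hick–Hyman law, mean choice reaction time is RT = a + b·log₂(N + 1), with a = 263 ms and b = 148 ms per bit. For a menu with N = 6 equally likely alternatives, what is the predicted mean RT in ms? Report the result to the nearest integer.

678

log₂(6 + 1) = log₂(7) = 2.8074.
RT = 263 + 148 × 2.8074 = 263 + 415.4952 = 678.4952 ms.
≈ 678 ms.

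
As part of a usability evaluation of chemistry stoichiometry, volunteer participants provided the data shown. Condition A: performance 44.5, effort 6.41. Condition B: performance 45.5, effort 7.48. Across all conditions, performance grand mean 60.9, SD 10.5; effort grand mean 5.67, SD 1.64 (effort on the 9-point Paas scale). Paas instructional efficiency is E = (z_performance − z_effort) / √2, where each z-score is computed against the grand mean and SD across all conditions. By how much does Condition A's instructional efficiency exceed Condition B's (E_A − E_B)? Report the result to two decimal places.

0.39

Condition A: z_P = (44.5 − 60.9)/10.5 = -1.5619; z_E = (6.41 − 5.67)/1.64 = 0.4512; E_A = (-1.5619 − 0.4512)/√2 = -1.4235.
Condition B: z_P = (45.5 − 60.9)/10.5 = -1.4667; z_E = (7.48 − 5.67)/1.64 = 1.1037; E_B = (-1.4667 − 1.1037)/√2 = -1.8175.
E_A − E_B = -1.4235 − (-1.8175) = 0.3940 ≈ 0.39.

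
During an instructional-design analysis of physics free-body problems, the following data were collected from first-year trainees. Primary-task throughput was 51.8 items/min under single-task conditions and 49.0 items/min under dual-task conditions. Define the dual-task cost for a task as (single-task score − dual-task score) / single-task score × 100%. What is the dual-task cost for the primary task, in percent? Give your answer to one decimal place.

5.4

Cost = (51.8 − 49.0) / 51.8 × 100%
     = 2.8000 / 51.8 × 100% = 5.4054%.
≈ 5.4%.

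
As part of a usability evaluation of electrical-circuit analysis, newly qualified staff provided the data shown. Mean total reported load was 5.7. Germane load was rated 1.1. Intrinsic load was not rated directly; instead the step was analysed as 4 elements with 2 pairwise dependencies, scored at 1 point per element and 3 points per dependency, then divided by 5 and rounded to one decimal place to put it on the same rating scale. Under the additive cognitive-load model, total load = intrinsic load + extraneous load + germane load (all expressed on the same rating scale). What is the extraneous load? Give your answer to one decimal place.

Intrinsic (element-interactivity): (4 × 1 + 2 × 3) / 5 = 10 / 5 = 2.0000 → 2.0.
extraneous load = total − intrinsic − germane
             = 5.7 − 2.0 − 1.1 = 2.6.

2.6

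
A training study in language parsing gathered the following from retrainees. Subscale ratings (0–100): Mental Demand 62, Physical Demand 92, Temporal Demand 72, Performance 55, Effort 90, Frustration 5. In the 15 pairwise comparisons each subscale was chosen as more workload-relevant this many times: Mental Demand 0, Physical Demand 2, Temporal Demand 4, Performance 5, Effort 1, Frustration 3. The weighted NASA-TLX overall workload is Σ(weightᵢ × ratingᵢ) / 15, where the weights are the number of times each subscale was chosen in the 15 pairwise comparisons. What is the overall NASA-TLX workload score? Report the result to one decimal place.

The tallies are the weights (they sum to 15).
Weighted sum = 0·62 + 2·92 + 4·72 + 5·55 + 1·90 + 3·5
            = 0 + 184 + 288 + 275 + 90 + 15 = 852.
Overall workload = 852 / 15 = 56.8000 ≈ 56.8.

56.8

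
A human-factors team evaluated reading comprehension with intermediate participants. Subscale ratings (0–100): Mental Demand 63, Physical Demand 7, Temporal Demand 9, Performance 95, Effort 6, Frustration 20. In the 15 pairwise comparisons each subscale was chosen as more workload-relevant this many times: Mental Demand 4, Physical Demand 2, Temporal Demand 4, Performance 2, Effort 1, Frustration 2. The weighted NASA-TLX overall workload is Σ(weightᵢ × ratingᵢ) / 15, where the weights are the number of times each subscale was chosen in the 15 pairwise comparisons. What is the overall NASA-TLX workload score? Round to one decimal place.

The tallies are the weights (they sum to 15).
Weighted sum = 4·63 + 2·7 + 4·9 + 2·95 + 1·6 + 2·20
            = 252 + 14 + 36 + 190 + 6 + 40 = 538.
Overall workload = 538 / 15 = 35.8667 ≈ 35.9.

35.9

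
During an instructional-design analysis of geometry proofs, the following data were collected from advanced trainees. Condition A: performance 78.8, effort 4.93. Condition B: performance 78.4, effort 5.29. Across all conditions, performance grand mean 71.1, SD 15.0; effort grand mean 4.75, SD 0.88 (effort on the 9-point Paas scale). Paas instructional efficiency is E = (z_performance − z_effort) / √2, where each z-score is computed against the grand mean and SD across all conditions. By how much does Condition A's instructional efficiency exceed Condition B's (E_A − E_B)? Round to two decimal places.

Condition A: z_P = (78.8 − 71.1)/15.0 = 0.5133; z_E = (4.93 − 4.75)/0.88 = 0.2045; E_A = (0.5133 − 0.2045)/√2 = 0.2184.
Condition B: z_P = (78.4 − 71.1)/15.0 = 0.4867; z_E = (5.29 − 4.75)/0.88 = 0.6136; E_B = (0.4867 − 0.6136)/√2 = -0.0897.
E_A − E_B = 0.2184 − (-0.0897) = 0.3081 ≈ 0.31.

0.31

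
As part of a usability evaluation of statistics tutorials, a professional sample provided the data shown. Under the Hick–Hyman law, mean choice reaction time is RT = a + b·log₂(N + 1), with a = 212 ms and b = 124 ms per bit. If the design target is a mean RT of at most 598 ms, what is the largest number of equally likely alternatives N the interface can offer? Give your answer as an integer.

Set 212 + 124·log₂(N + 1) ≤ 598.
log₂(N + 1) ≤ (598 − 212) / 124 = 3.1129.
N + 1 ≤ 2^3.1129 = 8.6512.
N ≤ 7.6512, so the largest integer N is 7.

7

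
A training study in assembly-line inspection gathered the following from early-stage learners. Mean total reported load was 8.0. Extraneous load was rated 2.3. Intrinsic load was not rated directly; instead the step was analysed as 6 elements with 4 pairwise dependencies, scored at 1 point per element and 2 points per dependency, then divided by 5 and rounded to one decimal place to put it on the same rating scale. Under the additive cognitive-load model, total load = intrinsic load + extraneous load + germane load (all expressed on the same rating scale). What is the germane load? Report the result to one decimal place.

Intrinsic (element-interactivity): (6 × 1 + 4 × 2) / 5 = 14 / 5 = 2.8000 → 2.8.
germane load = total − intrinsic − extraneous
             = 8.0 − 2.8 − 2.3 = 2.9.

2.9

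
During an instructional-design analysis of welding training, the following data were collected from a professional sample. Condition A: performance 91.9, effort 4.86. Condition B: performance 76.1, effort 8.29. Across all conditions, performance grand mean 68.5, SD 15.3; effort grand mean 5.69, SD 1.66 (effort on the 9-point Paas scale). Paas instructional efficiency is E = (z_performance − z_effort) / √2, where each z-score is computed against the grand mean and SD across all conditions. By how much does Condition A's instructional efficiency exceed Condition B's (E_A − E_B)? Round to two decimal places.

2.19

Condition A: z_P = (91.9 − 68.5)/15.3 = 1.5294; z_E = (4.86 − 5.69)/1.66 = -0.5000; E_A = (1.5294 − (-0.5000))/√2 = 1.4350.
Condition B: z_P = (76.1 − 68.5)/15.3 = 0.4967; z_E = (8.29 − 5.69)/1.66 = 1.5663; E_B = (0.4967 − 1.5663)/√2 = -0.7563.
E_A − E_B = 1.4350 − (-0.7563) = 2.1913 ≈ 2.19.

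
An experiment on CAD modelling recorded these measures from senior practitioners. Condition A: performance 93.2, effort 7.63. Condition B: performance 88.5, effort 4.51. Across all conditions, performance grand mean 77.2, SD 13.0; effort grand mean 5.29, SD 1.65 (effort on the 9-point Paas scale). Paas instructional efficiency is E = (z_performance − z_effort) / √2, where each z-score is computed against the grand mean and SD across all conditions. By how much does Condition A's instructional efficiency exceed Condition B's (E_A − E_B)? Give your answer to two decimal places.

Condition A: z_P = (93.2 − 77.2)/13.0 = 1.2308; z_E = (7.63 − 5.29)/1.65 = 1.4182; E_A = (1.2308 − 1.4182)/√2 = -0.1325.
Condition B: z_P = (88.5 − 77.2)/13.0 = 0.8692; z_E = (4.51 − 5.29)/1.65 = -0.4727; E_B = (0.8692 − (-0.4727))/√2 = 0.9489.
E_A − E_B = -0.1325 − 0.9489 = -1.0814 ≈ -1.08.

-1.08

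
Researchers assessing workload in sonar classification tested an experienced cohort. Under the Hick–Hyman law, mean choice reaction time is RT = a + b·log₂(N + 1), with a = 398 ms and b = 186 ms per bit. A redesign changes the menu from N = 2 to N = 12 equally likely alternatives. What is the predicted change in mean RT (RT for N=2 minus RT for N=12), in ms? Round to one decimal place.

RT(2) = 398 + 186·log₂(3) = 398 + 186·1.5850 = 692.8100 ms.
RT(12) = 398 + 186·log₂(13) = 398 + 186·3.7004 = 1086.2744 ms.
Difference = 692.8100 − 1086.2744 = -393.4644 ≈ -393.5 ms.

-393.5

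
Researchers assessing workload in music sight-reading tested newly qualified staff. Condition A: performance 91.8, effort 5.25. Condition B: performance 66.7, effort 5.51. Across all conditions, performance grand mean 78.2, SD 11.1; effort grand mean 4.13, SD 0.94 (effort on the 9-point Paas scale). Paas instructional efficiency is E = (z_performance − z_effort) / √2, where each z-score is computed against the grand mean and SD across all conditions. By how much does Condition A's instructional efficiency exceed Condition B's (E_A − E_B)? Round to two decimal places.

Condition A: z_P = (91.8 − 78.2)/11.1 = 1.2252; z_E = (5.25 − 4.13)/0.94 = 1.1915; E_A = (1.2252 − 1.1915)/√2 = 0.0238.
Condition B: z_P = (66.7 − 78.2)/11.1 = -1.0360; z_E = (5.51 − 4.13)/0.94 = 1.4681; E_B = (-1.0360 − 1.4681)/√2 = -1.7707.
E_A − E_B = 0.0238 − (-1.7707) = 1.7945 ≈ 1.79.

1.79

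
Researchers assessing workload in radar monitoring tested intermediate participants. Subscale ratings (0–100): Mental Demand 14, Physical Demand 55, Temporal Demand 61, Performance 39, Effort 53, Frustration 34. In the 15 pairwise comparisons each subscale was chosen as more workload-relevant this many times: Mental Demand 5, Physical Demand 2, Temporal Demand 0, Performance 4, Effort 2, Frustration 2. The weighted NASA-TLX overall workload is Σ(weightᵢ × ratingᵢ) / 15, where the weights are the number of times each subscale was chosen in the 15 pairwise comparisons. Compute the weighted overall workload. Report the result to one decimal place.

34.0

The tallies are the weights (they sum to 15).
Weighted sum = 5·14 + 2·55 + 0·61 + 4·39 + 2·53 + 2·34
            = 70 + 110 + 0 + 156 + 106 + 68 = 510.
Overall workload = 510 / 15 = 34.0000 ≈ 34.0.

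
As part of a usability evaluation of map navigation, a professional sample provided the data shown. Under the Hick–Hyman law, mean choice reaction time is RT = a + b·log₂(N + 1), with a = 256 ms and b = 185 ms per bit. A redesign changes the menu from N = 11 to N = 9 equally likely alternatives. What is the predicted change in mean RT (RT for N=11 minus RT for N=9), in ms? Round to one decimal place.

RT(11) = 256 + 185·log₂(12) = 256 + 185·3.5850 = 919.2250 ms.
RT(9) = 256 + 185·log₂(10) = 256 + 185·3.3219 = 870.5515 ms.
Difference = 919.2250 − 870.5515 = 48.6735 ≈ 48.7 ms.

48.7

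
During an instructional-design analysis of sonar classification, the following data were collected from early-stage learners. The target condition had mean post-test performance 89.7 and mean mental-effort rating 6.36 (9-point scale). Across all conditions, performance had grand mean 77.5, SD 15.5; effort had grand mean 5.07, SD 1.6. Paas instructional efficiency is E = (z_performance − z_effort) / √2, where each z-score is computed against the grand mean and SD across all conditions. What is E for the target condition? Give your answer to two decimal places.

-0.01

z_performance = (89.7 − 77.5) / 15.5 = 12.2000 / 15.5 = 0.7871.
z_effort = (6.36 − 5.07) / 1.6 = 1.2900 / 1.6 = 0.8063.
z_P − z_E = 0.7871 − 0.8063 = -0.0192.
E = -0.0192 / √2 = -0.0192 / 1.41421 = -0.0136 ≈ -0.01.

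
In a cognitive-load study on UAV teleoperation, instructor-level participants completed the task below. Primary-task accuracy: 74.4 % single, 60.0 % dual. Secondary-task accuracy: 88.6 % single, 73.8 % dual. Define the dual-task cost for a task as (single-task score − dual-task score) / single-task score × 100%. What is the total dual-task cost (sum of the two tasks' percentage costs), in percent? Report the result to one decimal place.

36.1

Primary cost = (74.4 − 60.0) / 74.4 × 100% = 19.3548%.
Secondary cost = (88.6 − 73.8) / 88.6 × 100% = 16.7043%.
Total = 19.3548% + 16.7043% = 36.0591% ≈ 36.1%.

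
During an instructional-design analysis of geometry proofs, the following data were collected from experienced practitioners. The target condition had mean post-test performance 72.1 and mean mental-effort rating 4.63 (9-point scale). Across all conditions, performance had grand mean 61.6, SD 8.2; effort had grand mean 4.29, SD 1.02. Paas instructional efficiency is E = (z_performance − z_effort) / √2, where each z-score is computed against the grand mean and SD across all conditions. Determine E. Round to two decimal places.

z_performance = (72.1 − 61.6) / 8.2 = 10.5000 / 8.2 = 1.2805.
z_effort = (4.63 − 4.29) / 1.02 = 0.3400 / 1.02 = 0.3333.
z_P − z_E = 1.2805 − 0.3333 = 0.9472.
E = 0.9472 / √2 = 0.9472 / 1.41421 = 0.6698 ≈ 0.67.

0.67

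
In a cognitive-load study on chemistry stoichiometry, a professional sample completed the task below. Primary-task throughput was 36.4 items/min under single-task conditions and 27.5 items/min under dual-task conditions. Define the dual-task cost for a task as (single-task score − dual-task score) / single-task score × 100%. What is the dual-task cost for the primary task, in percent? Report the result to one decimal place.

24.5

Cost = (36.4 − 27.5) / 36.4 × 100%
     = 8.9000 / 36.4 × 100% = 24.4505%.
≈ 24.5%.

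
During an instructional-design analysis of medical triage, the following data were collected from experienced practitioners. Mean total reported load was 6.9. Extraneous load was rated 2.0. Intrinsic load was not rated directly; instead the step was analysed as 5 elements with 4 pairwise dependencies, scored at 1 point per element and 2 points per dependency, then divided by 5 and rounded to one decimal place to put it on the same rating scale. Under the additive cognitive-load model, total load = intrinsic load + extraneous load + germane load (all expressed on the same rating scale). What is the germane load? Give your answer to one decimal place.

Intrinsic (element-interactivity): (5 × 1 + 4 × 2) / 5 = 13 / 5 = 2.6000 → 2.6.
germane load = total − intrinsic − extraneous
             = 6.9 − 2.6 − 2.0 = 2.3.

2.3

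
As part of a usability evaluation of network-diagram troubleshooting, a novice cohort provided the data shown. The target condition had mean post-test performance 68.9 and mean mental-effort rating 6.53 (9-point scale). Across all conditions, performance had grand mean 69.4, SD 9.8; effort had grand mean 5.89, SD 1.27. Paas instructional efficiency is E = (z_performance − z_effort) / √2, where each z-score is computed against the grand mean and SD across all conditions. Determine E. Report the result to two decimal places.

z_performance = (68.9 − 69.4) / 9.8 = -0.5000 / 9.8 = -0.0510.
z_effort = (6.53 − 5.89) / 1.27 = 0.6400 / 1.27 = 0.5039.
z_P − z_E = -0.0510 − 0.5039 = -0.5549.
E = -0.5549 / √2 = -0.5549 / 1.41421 = -0.3924 ≈ -0.39.

-0.39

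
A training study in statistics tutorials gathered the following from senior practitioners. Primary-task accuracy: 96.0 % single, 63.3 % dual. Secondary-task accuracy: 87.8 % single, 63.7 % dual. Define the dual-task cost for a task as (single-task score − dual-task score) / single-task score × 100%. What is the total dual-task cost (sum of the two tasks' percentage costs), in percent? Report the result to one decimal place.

61.5

Primary cost = (96.0 − 63.3) / 96.0 × 100% = 34.0625%.
Secondary cost = (87.8 − 63.7) / 87.8 × 100% = 27.4487%.
Total = 34.0625% + 27.4487% = 61.5112% ≈ 61.5%.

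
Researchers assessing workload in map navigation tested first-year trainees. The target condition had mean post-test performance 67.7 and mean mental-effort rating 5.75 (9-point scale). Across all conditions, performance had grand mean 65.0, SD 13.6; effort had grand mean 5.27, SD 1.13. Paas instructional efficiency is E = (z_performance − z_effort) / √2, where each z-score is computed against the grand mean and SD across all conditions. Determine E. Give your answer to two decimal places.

z_performance = (67.7 − 65.0) / 13.6 = 2.7000 / 13.6 = 0.1985.
z_effort = (5.75 − 5.27) / 1.13 = 0.4800 / 1.13 = 0.4248.
z_P − z_E = 0.1985 − 0.4248 = -0.2263.
E = -0.2263 / √2 = -0.2263 / 1.41421 = -0.1600 ≈ -0.16.

-0.16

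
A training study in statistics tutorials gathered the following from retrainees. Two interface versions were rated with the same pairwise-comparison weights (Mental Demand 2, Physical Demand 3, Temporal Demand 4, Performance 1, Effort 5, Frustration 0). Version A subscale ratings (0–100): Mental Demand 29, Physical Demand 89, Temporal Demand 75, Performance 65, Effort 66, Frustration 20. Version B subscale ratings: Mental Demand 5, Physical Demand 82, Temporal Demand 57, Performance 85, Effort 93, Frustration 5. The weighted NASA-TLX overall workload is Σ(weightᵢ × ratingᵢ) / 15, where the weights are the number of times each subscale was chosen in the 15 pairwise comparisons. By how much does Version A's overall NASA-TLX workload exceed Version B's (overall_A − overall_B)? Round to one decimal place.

-0.9

Version A weighted sum = 2·29 + 3·89 + 4·75 + 1·65 + 5·66 + 0·20 = 58 + 267 + 300 + 65 + 330 + 0 = 1020; overall_A = 1020/15 = 68.0000.
Version B weighted sum = 2·5 + 3·82 + 4·57 + 1·85 + 5·93 + 0·5 = 10 + 246 + 228 + 85 + 465 + 0 = 1034; overall_B = 1034/15 = 68.9333.
Difference = 68.0000 − 68.9333 = -0.9333 ≈ -0.9.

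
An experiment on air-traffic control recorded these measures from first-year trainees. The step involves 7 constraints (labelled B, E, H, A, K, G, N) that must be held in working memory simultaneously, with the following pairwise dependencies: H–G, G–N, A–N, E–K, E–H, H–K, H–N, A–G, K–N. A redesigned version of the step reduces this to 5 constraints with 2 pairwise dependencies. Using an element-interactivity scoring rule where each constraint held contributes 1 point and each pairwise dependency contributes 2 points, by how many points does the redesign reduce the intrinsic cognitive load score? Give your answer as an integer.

16

Original: 7 × 1 + 9 × 2 = 7 + 18 = 25.
Redesigned: 5 × 1 + 2 × 2 = 5 + 4 = 9.
Reduction = 25 − 9 = 16.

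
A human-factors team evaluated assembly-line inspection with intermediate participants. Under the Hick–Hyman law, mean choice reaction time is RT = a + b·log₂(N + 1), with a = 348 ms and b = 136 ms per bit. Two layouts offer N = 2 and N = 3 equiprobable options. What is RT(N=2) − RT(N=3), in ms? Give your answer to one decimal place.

-56.4

RT(2) = 348 + 136·log₂(3) = 348 + 136·1.5850 = 563.5600 ms.
RT(3) = 348 + 136·log₂(4) = 348 + 136·2.0000 = 620.0000 ms.
Difference = 563.5600 − 620.0000 = -56.4400 ≈ -56.4 ms.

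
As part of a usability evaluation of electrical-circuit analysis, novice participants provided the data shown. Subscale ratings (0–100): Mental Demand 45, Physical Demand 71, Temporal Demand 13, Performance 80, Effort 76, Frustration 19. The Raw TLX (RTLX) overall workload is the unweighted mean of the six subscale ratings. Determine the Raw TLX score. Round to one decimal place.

50.7

Sum of ratings = 45 + 71 + 13 + 80 + 76 + 19 = 304.
RTLX = 304 / 6 = 50.6667 ≈ 50.7.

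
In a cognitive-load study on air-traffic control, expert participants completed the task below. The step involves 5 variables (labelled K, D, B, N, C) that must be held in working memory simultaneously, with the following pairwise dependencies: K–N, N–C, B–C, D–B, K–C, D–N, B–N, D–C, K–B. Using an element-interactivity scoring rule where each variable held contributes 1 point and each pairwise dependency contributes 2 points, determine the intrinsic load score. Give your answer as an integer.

Count of variables held simultaneously: 5.
Count of pairwise dependencies listed: 9.
Element contribution: 5 × 1 = 5.
Interaction contribution: 9 × 2 = 18.
Intrinsic load = 5 + 18 = 23.

23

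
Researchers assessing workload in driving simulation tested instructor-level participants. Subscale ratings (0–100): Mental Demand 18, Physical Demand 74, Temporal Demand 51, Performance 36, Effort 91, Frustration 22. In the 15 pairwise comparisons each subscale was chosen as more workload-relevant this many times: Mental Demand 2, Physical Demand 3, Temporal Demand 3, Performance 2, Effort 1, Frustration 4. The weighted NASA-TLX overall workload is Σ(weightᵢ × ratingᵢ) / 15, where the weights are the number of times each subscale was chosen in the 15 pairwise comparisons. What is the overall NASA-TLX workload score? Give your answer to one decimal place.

The tallies are the weights (they sum to 15).
Weighted sum = 2·18 + 3·74 + 3·51 + 2·36 + 1·91 + 4·22
            = 36 + 222 + 153 + 72 + 91 + 88 = 662.
Overall workload = 662 / 15 = 44.1333 ≈ 44.1.

44.1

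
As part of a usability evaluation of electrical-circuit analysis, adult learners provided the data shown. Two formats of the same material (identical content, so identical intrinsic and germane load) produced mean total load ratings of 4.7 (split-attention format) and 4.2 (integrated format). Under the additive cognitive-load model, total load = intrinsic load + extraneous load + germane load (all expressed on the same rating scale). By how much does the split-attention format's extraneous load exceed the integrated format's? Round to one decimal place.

0.5

Intrinsic and germane load are equal across formats, so the difference in total load equals the difference in extraneous load.
Extraneous-load difference = 4.7 − 4.2 = 0.5.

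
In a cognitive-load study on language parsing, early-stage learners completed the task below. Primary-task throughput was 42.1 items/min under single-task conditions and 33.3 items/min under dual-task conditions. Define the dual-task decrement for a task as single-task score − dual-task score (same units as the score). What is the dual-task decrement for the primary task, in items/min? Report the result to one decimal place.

Decrement = 42.1 − 33.3 = 8.8000 items/min ≈ 8.8 items/min.

8.8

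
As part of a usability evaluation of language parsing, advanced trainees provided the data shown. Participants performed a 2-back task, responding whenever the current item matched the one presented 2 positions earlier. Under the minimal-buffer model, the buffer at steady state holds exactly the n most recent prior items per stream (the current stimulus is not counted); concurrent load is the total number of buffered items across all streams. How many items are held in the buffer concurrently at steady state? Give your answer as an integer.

The buffer holds the 2 most recent prior items.
Steady-state concurrent load = 2 items.

2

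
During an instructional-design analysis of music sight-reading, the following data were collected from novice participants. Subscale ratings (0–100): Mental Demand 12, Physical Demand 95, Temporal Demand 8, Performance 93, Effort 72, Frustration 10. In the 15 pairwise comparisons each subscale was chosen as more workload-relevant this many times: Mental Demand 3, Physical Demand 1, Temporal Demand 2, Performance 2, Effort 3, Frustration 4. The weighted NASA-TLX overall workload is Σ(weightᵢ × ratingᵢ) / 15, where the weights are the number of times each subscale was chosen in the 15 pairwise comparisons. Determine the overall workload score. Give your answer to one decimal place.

The tallies are the weights (they sum to 15).
Weighted sum = 3·12 + 1·95 + 2·8 + 2·93 + 3·72 + 4·10
            = 36 + 95 + 16 + 186 + 216 + 40 = 589.
Overall workload = 589 / 15 = 39.2667 ≈ 39.3.

39.3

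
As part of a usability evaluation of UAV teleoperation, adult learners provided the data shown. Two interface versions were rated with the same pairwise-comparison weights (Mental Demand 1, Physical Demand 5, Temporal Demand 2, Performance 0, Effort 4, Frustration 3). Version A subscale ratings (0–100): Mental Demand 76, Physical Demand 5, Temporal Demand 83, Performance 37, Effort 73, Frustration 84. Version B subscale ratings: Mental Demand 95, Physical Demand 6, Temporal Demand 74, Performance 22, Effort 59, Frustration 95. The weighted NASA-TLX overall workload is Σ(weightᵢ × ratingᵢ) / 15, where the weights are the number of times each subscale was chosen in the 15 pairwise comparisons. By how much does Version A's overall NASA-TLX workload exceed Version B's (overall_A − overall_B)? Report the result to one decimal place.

1.1

Version A weighted sum = 1·76 + 5·5 + 2·83 + 0·37 + 4·73 + 3·84 = 76 + 25 + 166 + 0 + 292 + 252 = 811; overall_A = 811/15 = 54.0667.
Version B weighted sum = 1·95 + 5·6 + 2·74 + 0·22 + 4·59 + 3·95 = 95 + 30 + 148 + 0 + 236 + 285 = 794; overall_B = 794/15 = 52.9333.
Difference = 54.0667 − 52.9333 = 1.1334 ≈ 1.1.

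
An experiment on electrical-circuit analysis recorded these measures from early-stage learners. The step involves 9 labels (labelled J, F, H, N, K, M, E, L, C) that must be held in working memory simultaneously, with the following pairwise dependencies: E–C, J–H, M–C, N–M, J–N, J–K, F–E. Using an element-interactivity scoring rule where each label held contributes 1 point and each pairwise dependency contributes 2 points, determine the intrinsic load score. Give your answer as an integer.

23

Count of labels held simultaneously: 9.
Count of pairwise dependencies listed: 7.
Element contribution: 9 × 1 = 9.
Interaction contribution: 7 × 2 = 14.
Intrinsic load = 9 + 14 = 23.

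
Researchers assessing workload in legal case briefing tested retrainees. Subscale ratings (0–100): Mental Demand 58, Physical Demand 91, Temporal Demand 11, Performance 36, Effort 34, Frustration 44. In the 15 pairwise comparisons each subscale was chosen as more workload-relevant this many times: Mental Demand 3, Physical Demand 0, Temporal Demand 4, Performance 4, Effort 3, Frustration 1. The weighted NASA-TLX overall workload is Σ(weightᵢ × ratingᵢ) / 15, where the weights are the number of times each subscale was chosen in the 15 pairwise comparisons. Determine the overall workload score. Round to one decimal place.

33.9

The tallies are the weights (they sum to 15).
Weighted sum = 3·58 + 0·91 + 4·11 + 4·36 + 3·34 + 1·44
            = 174 + 0 + 44 + 144 + 102 + 44 = 508.
Overall workload = 508 / 15 = 33.8667 ≈ 33.9.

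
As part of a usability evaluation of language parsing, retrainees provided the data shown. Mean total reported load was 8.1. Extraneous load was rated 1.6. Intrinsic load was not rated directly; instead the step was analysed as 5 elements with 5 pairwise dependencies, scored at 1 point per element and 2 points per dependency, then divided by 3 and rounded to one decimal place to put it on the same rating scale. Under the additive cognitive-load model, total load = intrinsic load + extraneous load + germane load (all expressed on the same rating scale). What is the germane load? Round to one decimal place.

1.5

Intrinsic (element-interactivity): (5 × 1 + 5 × 2) / 3 = 15 / 3 = 5.0000 → 5.0.
germane load = total − intrinsic − extraneous
             = 8.1 − 5.0 − 1.6 = 1.5.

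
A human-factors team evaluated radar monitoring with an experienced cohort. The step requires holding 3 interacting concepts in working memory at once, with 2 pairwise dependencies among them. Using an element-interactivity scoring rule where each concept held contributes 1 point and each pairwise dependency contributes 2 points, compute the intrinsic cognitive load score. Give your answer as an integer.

7

Element contribution: 3 × 1 = 3.
Interaction contribution: 2 × 2 = 4.
Intrinsic load = 3 + 4 = 7.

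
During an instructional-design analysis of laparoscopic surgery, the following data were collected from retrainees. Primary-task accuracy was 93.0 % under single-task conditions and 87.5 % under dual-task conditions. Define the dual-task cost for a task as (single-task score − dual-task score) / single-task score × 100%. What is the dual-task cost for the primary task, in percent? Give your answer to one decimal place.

5.9

Cost = (93.0 − 87.5) / 93.0 × 100%
     = 5.5000 / 93.0 × 100% = 5.9140%.
≈ 5.9%.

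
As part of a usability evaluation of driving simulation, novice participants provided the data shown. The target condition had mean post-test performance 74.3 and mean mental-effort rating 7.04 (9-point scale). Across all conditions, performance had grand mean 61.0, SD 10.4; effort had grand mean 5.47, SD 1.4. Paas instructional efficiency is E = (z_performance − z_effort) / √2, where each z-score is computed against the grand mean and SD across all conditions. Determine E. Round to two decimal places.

0.11

z_performance = (74.3 − 61.0) / 10.4 = 13.3000 / 10.4 = 1.2788.
z_effort = (7.04 − 5.47) / 1.4 = 1.5700 / 1.4 = 1.1214.
z_P − z_E = 1.2788 − 1.1214 = 0.1574.
E = 0.1574 / √2 = 0.1574 / 1.41421 = 0.1113 ≈ 0.11.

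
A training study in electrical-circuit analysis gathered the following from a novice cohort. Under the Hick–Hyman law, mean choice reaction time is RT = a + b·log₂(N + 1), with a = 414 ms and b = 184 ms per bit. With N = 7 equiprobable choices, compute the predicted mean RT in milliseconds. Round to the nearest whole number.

966

log₂(7 + 1) = log₂(8) = 3.0000.
RT = 414 + 184 × 3.0000 = 414 + 552.0000 = 966.0000 ms.
≈ 966 ms.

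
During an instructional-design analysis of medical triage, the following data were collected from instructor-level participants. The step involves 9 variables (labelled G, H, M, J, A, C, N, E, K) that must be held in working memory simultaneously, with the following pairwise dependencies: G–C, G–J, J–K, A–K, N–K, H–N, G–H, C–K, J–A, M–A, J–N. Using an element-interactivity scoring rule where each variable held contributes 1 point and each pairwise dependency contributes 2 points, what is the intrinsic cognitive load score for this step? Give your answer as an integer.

31

Count of variables held simultaneously: 9.
Count of pairwise dependencies listed: 11.
Element contribution: 9 × 1 = 9.
Interaction contribution: 11 × 2 = 22.
Intrinsic load = 9 + 22 = 31.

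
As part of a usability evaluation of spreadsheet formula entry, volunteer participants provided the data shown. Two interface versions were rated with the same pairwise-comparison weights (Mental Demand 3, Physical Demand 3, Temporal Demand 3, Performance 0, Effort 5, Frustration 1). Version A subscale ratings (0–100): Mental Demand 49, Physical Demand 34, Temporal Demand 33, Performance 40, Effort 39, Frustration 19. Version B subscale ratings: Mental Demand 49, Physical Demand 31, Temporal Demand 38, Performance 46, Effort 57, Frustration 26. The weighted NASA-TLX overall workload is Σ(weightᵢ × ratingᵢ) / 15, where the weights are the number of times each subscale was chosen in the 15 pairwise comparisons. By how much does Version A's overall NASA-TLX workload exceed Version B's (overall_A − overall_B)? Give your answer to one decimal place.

Version A weighted sum = 3·49 + 3·34 + 3·33 + 0·40 + 5·39 + 1·19 = 147 + 102 + 99 + 0 + 195 + 19 = 562; overall_A = 562/15 = 37.4667.
Version B weighted sum = 3·49 + 3·31 + 3·38 + 0·46 + 5·57 + 1·26 = 147 + 93 + 114 + 0 + 285 + 26 = 665; overall_B = 665/15 = 44.3333.
Difference = 37.4667 − 44.3333 = -6.8666 ≈ -6.9.

-6.9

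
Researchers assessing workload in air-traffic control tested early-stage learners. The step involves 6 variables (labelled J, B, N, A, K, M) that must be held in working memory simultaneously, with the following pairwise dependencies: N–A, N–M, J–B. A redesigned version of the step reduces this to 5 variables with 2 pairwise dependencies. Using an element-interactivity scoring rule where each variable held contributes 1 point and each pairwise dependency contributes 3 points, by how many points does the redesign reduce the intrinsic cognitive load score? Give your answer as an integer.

4

Original: 6 × 1 + 3 × 3 = 6 + 9 = 15.
Redesigned: 5 × 1 + 2 × 3 = 5 + 6 = 11.
Reduction = 15 − 11 = 4.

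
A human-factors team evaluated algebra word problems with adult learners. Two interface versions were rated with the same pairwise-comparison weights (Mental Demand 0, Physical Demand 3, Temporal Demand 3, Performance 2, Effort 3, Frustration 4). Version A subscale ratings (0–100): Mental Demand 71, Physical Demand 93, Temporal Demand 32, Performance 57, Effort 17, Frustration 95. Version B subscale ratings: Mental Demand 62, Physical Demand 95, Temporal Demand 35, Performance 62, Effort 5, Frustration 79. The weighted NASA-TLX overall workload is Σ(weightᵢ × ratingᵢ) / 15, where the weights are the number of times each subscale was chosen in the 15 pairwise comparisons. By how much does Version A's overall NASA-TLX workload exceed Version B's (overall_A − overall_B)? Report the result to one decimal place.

Version A weighted sum = 0·71 + 3·93 + 3·32 + 2·57 + 3·17 + 4·95 = 0 + 279 + 96 + 114 + 51 + 380 = 920; overall_A = 920/15 = 61.3333.
Version B weighted sum = 0·62 + 3·95 + 3·35 + 2·62 + 3·5 + 4·79 = 0 + 285 + 105 + 124 + 15 + 316 = 845; overall_B = 845/15 = 56.3333.
Difference = 61.3333 − 56.3333 = 5.0000 ≈ 5.0.

5.0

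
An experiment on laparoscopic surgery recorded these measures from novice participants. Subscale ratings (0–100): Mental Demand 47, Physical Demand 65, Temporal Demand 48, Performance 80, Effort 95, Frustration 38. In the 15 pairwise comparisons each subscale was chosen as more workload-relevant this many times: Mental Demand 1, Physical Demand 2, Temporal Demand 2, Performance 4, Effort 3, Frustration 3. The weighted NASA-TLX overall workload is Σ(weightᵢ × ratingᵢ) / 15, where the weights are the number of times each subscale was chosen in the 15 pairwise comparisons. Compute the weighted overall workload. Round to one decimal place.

66.1

The tallies are the weights (they sum to 15).
Weighted sum = 1·47 + 2·65 + 2·48 + 4·80 + 3·95 + 3·38
            = 47 + 130 + 96 + 320 + 285 + 114 = 992.
Overall workload = 992 / 15 = 66.1333 ≈ 66.1.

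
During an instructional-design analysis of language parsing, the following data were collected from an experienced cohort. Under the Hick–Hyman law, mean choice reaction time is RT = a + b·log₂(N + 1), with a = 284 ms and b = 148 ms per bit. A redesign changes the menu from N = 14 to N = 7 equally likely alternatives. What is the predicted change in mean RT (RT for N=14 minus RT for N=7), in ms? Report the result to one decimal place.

134.2

RT(14) = 284 + 148·log₂(15) = 284 + 148·3.9069 = 862.2212 ms.
RT(7) = 284 + 148·log₂(8) = 284 + 148·3.0000 = 728.0000 ms.
Difference = 862.2212 − 728.0000 = 134.2212 ≈ 134.2 ms.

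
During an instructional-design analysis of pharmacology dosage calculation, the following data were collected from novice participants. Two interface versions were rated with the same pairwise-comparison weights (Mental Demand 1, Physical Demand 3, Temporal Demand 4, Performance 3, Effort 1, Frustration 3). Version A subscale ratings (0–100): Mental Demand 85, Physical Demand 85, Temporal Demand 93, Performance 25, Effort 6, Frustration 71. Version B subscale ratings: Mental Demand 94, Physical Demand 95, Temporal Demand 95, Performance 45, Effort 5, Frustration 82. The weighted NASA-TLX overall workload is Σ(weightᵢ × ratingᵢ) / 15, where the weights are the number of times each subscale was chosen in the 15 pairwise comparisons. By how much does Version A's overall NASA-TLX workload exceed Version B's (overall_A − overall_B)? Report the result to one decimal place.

-9.3

Version A weighted sum = 1·85 + 3·85 + 4·93 + 3·25 + 1·6 + 3·71 = 85 + 255 + 372 + 75 + 6 + 213 = 1006; overall_A = 1006/15 = 67.0667.
Version B weighted sum = 1·94 + 3·95 + 4·95 + 3·45 + 1·5 + 3·82 = 94 + 285 + 380 + 135 + 5 + 246 = 1145; overall_B = 1145/15 = 76.3333.
Difference = 67.0667 − 76.3333 = -9.2666 ≈ -9.3.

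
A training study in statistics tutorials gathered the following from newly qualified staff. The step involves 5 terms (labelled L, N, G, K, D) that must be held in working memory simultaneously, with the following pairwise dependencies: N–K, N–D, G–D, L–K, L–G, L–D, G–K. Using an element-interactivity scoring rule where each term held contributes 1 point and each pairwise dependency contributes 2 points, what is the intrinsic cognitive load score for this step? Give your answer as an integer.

Count of terms held simultaneously: 5.
Count of pairwise dependencies listed: 7.
Element contribution: 5 × 1 = 5.
Interaction contribution: 7 × 2 = 14.
Intrinsic load = 5 + 14 = 19.

19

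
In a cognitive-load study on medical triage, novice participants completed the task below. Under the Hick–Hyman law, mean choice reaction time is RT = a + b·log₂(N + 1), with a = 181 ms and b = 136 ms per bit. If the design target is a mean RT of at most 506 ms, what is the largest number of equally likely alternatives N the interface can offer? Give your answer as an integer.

Set 181 + 136·log₂(N + 1) ≤ 506.
log₂(N + 1) ≤ (506 − 181) / 136 = 2.3897.
N + 1 ≤ 2^2.3897 = 5.2405.
N ≤ 4.2405, so the largest integer N is 4.

4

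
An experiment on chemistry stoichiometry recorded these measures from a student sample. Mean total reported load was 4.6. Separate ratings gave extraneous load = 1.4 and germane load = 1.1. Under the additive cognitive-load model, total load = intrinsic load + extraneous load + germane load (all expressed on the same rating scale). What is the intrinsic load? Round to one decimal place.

2.1

intrinsic load = total − extraneous − germane
             = 4.6 − 1.4 − 1.1 = 2.1.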